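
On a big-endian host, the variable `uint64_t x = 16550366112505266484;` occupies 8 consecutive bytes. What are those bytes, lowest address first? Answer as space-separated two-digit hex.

16550366112505266484 in hexadecimal, padded to 64 bits, is 0xE5AEB64AAE8A0134.
Split into bytes (most-significant first): E5 AE B6 4A AE 8A 01 34.
In big-endian order the high byte comes first in memory.
So the memory order matches the most-significant-first order: E5 AE B6 4A AE 8A 01 34.

E5 AE B6 4A AE 8A 01 34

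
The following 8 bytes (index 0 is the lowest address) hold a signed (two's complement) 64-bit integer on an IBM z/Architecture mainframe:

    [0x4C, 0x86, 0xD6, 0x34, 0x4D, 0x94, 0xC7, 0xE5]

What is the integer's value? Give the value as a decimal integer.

In big-endian order the high byte comes first in memory.
The bytes are already most-significant first: 0x4C86D6344D94C7E5.
0x4C86D6344D94C7E5 = 5514330313889990629.

5514330313889990629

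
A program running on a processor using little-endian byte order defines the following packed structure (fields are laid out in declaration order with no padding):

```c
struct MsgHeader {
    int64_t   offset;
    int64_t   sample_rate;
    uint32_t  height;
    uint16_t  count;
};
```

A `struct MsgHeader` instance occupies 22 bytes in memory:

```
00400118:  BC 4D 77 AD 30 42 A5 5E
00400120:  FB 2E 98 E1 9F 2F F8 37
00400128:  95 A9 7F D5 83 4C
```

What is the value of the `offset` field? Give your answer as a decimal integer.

6819929987558624700

`offset` is the first field, at byte offset 0, occupying 8 bytes.
Bytes at offsets 0..7: BC 4D 77 AD 30 42 A5 5E.
Little-endian stores the least-significant byte at the lowest address.
Reassemble most-significant byte first: 5E A5 42 30 AD 77 4D BC → 0x5EA54230AD774DBC.
0x5EA54230AD774DBC = 6819929987558624700.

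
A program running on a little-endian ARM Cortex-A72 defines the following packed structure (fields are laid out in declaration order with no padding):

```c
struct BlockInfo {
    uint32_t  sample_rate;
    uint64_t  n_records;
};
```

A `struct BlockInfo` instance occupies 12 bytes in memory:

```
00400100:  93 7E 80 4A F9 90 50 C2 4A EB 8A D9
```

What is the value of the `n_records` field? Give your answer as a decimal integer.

15675600159336599801

`n_records` follows `sample_rate` (4 bytes), so it starts at byte offset 4 and occupies 8 bytes.
Bytes at offsets 4..11: F9 90 50 C2 4A EB 8A D9.
Little-endian: lowest address holds the least-significant byte.
Reassemble most-significant byte first: D9 8A EB 4A C2 50 90 F9 → 0xD98AEB4AC25090F9.
0xD98AEB4AC25090F9 = 15675600159336599801.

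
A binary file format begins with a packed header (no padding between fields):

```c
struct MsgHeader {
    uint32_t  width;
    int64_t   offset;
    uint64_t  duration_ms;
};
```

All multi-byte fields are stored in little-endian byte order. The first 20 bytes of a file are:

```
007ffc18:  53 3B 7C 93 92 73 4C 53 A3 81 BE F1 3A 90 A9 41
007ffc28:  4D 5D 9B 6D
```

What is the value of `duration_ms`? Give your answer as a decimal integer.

`duration_ms` follows `width` (4 B), `offset` (8 B), so it starts at offset 4 + 8 = 12 and occupies 8 bytes.
Bytes at offsets 12..19: 3A 90 A9 41 4D 5D 9B 6D.
In little-endian order the low byte comes first in memory.
Reassemble most-significant byte first: 6D 9B 5D 4D 41 A9 90 3A → 0x6D9B5D4D41A9903A.
0x6D9B5D4D41A9903A = 7898008957919793210.

7898008957919793210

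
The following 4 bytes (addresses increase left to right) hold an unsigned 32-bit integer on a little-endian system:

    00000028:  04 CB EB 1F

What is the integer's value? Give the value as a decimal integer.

535546628

Little-endian stores the least-significant byte at the lowest address.
Reassemble most-significant byte first: 1F EB CB 04 → 0x1FEBCB04.
0x1FEBCB04 = 535546628.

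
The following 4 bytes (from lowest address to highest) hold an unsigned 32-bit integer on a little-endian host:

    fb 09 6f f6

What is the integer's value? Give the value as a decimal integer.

4134472187

In little-endian order the low byte comes first in memory.
Reassemble most-significant byte first: F6 6F 09 FB → 0xF66F09FB.
0xF66F09FB = 4134472187.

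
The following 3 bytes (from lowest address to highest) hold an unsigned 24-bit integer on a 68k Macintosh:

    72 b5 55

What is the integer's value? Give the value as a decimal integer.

Big-endian: lowest address holds the most-significant byte.
The bytes are already most-significant first: 0x72B555.
0x72B555 = 7517525.

7517525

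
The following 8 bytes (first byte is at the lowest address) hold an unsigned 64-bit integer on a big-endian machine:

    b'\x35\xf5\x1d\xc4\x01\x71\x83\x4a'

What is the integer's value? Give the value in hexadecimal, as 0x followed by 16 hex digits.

Big-endian stores the most-significant byte at the lowest address.
The bytes are already most-significant first: 0x35F51DC40171834A.

0x35F51DC40171834A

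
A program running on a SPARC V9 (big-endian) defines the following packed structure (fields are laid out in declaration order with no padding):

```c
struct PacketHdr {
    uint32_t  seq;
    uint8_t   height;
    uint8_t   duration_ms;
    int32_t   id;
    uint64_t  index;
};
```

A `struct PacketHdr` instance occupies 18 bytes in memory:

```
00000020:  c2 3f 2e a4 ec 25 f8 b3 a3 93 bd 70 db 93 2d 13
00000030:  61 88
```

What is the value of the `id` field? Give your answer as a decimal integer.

-122444909

`id` follows `seq` (4 B), `height` (1 B), `duration_ms` (1 B), so it starts at offset 4 + 1 + 1 = 6 and occupies 4 bytes.
Bytes at offsets 6..9: F8 B3 A3 93.
In big-endian order the high byte comes first in memory.
The bytes are already most-significant first: 0xF8B3A393.
Top bit is set, so as a signed 32-bit value this is 0xF8B3A393 − 2^32 = -122444909.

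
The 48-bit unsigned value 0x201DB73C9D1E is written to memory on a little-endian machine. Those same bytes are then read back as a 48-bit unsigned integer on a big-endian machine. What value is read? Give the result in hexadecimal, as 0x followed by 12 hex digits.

0x1E9D3CB71D20

Stored little-endian, the bytes at ascending addresses are 1E 9D 3C B7 1D 20.
Read back as big-endian, the last byte is least significant, giving 0x1E9D3CB71D20.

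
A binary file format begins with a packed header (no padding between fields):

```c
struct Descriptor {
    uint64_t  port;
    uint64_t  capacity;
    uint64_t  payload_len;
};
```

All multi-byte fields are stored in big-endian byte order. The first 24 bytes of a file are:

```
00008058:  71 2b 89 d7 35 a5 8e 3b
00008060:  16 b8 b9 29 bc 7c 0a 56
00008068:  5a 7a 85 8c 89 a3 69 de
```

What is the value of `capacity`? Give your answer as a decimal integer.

`capacity` follows `port` (8 bytes), so it starts at byte offset 8 and occupies 8 bytes.
Bytes at offsets 8..15: 16 B8 B9 29 BC 7C 0A 56.
Big-endian stores the most-significant byte at the lowest address.
The bytes are already most-significant first: 0x16B8B929BC7C0A56.
0x16B8B929BC7C0A56 = 1637262053456218710.

1637262053456218710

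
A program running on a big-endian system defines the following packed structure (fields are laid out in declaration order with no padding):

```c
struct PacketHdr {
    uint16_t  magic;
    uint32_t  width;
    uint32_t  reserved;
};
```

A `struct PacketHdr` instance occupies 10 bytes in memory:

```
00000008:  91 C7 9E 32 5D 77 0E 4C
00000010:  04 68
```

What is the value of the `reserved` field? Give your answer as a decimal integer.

239862888

`reserved` follows `magic` (2 B), `width` (4 B), so it starts at offset 2 + 4 = 6 and occupies 4 bytes.
Bytes at offsets 6..9: 0E 4C 04 68.
In big-endian order the high byte comes first in memory.
The bytes are already most-significant first: 0x0E4C0468.
0x0E4C0468 = 239862888.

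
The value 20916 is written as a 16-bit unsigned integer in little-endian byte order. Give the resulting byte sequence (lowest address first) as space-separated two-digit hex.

20916 in hexadecimal, padded to 16 bits, is 0x51B4.
Split into bytes (most-significant first): 51 B4.
Little-endian stores the least-significant byte at the lowest address.
So at ascending addresses the bytes are B4 51.

B4 51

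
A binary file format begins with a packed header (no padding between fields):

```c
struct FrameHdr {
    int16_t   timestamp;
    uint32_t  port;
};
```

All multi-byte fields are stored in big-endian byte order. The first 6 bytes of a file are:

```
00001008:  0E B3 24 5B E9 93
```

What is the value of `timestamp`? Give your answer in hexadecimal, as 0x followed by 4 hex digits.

`timestamp` is the first field, at byte offset 0, occupying 2 bytes.
Bytes at offsets 0..1: 0E B3.
Big-endian stores the most-significant byte at the lowest address.
The bytes are already most-significant first: 0x0EB3.

0x0EB3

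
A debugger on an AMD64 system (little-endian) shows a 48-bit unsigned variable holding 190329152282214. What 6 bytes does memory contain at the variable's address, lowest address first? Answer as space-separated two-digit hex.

190329152282214 in hexadecimal, padded to 48 bits, is 0xAD1A75831E66.
Split into bytes (most-significant first): AD 1A 75 83 1E 66.
In little-endian order the low byte comes first in memory.
So at ascending addresses the bytes are 66 1E 83 75 1A AD.

66 1E 83 75 1A AD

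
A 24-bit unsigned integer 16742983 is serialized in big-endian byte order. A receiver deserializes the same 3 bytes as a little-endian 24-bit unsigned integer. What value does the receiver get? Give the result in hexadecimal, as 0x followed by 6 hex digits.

16742983 in 24-bit hexadecimal is 0xFF7A47.
Stored big-endian, the bytes at ascending addresses are FF 7A 47.
Read back as little-endian, the first byte is least significant, giving 0x477AFF.

0x477AFF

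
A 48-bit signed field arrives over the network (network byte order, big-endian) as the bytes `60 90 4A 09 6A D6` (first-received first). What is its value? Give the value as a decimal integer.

106172833688278

In big-endian order the high byte comes first in memory.
The bytes are already most-significant first: 0x60904A096AD6.
0x60904A096AD6 = 106172833688278.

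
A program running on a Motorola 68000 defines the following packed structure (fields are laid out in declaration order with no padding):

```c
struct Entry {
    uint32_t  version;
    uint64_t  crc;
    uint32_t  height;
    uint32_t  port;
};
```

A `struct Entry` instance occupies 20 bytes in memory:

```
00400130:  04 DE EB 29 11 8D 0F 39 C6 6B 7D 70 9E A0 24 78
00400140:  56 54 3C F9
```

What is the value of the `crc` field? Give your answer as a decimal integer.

`crc` follows `version` (4 bytes), so it starts at byte offset 4 and occupies 8 bytes.
Bytes at offsets 4..11: 11 8D 0F 39 C6 6B 7D 70.
Big-endian stores the most-significant byte at the lowest address.
The bytes are already most-significant first: 0x118D0F39C66B7D70.
0x118D0F39C66B7D70 = 1264683811177463152.

1264683811177463152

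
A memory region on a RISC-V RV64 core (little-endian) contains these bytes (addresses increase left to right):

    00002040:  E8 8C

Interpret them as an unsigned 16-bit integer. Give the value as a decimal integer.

36072

Little-endian stores the least-significant byte at the lowest address.
Reassemble most-significant byte first: 8C E8 → 0x8CE8.
0x8CE8 = 36072.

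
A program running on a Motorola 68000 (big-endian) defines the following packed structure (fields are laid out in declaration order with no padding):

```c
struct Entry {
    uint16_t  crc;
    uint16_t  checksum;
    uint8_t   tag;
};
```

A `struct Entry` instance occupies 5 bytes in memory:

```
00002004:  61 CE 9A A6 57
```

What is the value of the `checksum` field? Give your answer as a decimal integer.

`checksum` follows `crc` (2 bytes), so it starts at byte offset 2 and occupies 2 bytes.
Bytes at offsets 2..3: 9A A6.
Big-endian: lowest address holds the most-significant byte.
The bytes are already most-significant first: 0x9AA6.
0x9AA6 = 39590.

39590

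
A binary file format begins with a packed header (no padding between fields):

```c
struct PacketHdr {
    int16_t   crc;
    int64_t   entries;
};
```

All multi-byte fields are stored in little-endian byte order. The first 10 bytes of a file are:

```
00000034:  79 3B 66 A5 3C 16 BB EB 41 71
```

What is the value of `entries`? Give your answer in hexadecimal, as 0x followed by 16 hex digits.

0x7141EBBB163CA566

`entries` follows `crc` (2 bytes), so it starts at byte offset 2 and occupies 8 bytes.
Bytes at offsets 2..9: 66 A5 3C 16 BB EB 41 71.
Little-endian: lowest address holds the least-significant byte.
Reassemble most-significant byte first: 71 41 EB BB 16 3C A5 66 → 0x7141EBBB163CA566.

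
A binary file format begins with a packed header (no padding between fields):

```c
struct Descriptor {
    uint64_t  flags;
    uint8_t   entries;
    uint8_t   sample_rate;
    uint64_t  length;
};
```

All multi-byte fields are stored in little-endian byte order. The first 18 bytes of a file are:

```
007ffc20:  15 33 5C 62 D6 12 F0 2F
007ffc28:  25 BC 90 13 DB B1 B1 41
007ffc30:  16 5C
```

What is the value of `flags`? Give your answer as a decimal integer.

`flags` is the first field, at byte offset 0, occupying 8 bytes.
Bytes at offsets 0..7: 15 33 5C 62 D6 12 F0 2F.
Little-endian: lowest address holds the least-significant byte.
Reassemble most-significant byte first: 2F F0 12 D6 62 5C 33 15 → 0x2FF012D6625C3315.
0x2FF012D6625C3315 = 3454281626175681301.

3454281626175681301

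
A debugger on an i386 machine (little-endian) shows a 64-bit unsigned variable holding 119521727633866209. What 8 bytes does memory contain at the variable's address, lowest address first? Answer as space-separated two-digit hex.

E1 BD 8E C6 60 A0 A8 01

119521727633866209 in hexadecimal, padded to 64 bits, is 0x01A8A060C68EBDE1.
Split into bytes (most-significant first): 01 A8 A0 60 C6 8E BD E1.
Little-endian: lowest address holds the least-significant byte.
So at ascending addresses the bytes are E1 BD 8E C6 60 A0 A8 01.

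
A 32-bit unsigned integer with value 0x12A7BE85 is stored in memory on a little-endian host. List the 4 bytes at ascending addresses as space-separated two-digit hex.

Split into bytes (most-significant first): 12 A7 BE 85.
Little-endian: lowest address holds the least-significant byte.
So at ascending addresses the bytes are 85 BE A7 12.

85 BE A7 12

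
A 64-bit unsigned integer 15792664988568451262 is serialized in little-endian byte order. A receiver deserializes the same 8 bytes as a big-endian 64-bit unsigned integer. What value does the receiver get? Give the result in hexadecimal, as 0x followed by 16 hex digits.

0xBEF85E4C22D12ADB

15792664988568451262 in 64-bit hexadecimal is 0xDB2AD1224C5EF8BE.
Stored little-endian, the bytes at ascending addresses are BE F8 5E 4C 22 D1 2A DB.
Read back as big-endian, the last byte is least significant, giving 0xBEF85E4C22D12ADB.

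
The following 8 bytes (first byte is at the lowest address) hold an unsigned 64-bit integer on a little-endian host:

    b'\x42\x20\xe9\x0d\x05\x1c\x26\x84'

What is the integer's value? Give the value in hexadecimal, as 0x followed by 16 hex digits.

Little-endian: lowest address holds the least-significant byte.
Reassemble most-significant byte first: 84 26 1C 05 0D E9 20 42 → 0x84261C050DE92042.

0x84261C050DE92042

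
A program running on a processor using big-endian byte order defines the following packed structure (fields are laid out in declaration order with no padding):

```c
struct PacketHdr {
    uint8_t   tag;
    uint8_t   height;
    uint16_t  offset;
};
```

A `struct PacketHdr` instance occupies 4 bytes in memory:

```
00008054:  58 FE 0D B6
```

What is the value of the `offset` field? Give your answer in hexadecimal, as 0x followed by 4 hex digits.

`offset` follows `tag` (1 B), `height` (1 B), so it starts at offset 1 + 1 = 2 and occupies 2 bytes.
Bytes at offsets 2..3: 0D B6.
In big-endian order the high byte comes first in memory.
The bytes are already most-significant first: 0x0DB6.

0x0DB6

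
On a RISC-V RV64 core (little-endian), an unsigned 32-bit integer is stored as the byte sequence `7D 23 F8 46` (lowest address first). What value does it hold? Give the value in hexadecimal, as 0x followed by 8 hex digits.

0x46F8237D

Little-endian stores the least-significant byte at the lowest address.
Reassemble most-significant byte first: 46 F8 23 7D → 0x46F8237D.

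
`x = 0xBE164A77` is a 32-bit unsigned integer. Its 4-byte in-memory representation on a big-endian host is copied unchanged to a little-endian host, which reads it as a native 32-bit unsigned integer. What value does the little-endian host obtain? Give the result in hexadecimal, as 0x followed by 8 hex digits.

Stored big-endian, the bytes at ascending addresses are BE 16 4A 77.
Read back as little-endian, the first byte is least significant, giving 0x774A16BE.

0x774A16BE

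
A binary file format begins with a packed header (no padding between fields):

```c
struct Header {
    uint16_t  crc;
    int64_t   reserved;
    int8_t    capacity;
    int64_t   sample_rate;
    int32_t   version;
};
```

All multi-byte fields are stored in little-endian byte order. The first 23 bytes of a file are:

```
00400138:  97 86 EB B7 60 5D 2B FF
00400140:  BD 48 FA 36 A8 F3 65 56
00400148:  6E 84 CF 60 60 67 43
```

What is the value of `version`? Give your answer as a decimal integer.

`version` follows `crc` (2 B), `reserved` (8 B), `capacity` (1 B), `sample_rate` (8 B), so it starts at offset 2 + 8 + 1 + 8 = 19 and occupies 4 bytes.
Bytes at offsets 19..22: 60 60 67 43.
In little-endian order the low byte comes first in memory.
Reassemble most-significant byte first: 43 67 60 60 → 0x43676060.
0x43676060 = 1130848352.

1130848352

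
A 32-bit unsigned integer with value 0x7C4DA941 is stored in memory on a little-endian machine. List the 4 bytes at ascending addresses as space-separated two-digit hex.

41 A9 4D 7C

Split into bytes (most-significant first): 7C 4D A9 41.
In little-endian order the low byte comes first in memory.
So at ascending addresses the bytes are 41 A9 4D 7C.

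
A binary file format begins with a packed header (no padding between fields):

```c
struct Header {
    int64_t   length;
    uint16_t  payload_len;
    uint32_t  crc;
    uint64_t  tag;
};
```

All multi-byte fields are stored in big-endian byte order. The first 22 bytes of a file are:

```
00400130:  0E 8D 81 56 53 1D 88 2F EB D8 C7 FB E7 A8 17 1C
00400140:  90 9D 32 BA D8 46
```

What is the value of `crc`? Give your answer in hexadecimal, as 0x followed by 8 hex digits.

0xC7FBE7A8

`crc` follows `length` (8 B), `payload_len` (2 B), so it starts at offset 8 + 2 = 10 and occupies 4 bytes.
Bytes at offsets 10..13: C7 FB E7 A8.
In big-endian order the high byte comes first in memory.
The bytes are already most-significant first: 0xC7FBE7A8.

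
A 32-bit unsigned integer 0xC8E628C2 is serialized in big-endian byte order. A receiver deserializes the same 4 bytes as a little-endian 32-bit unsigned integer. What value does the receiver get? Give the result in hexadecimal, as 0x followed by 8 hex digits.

0xC228E6C8

Stored big-endian, the bytes at ascending addresses are C8 E6 28 C2.
Read back as little-endian, the first byte is least significant, giving 0xC228E6C8.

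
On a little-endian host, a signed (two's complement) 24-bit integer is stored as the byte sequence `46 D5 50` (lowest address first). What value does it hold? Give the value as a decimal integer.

5297478

In little-endian order the low byte comes first in memory.
Reassemble most-significant byte first: 50 D5 46 → 0x50D546.
0x50D546 = 5297478.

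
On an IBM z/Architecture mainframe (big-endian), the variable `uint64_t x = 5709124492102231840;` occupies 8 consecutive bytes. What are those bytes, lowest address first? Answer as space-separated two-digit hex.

5709124492102231840 in hexadecimal, padded to 64 bits, is 0x4F3AE27A323C6720.
Split into bytes (most-significant first): 4F 3A E2 7A 32 3C 67 20.
Big-endian: lowest address holds the most-significant byte.
So the memory order matches the most-significant-first order: 4F 3A E2 7A 32 3C 67 20.

4F 3A E2 7A 32 3C 67 20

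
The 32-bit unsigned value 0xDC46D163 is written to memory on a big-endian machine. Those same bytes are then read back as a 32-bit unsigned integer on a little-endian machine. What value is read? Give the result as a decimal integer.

1674659548

Stored big-endian, the bytes at ascending addresses are DC 46 D1 63.
Read back as little-endian, the first byte is least significant, giving 0x63D146DC.
0x63D146DC = 1674659548.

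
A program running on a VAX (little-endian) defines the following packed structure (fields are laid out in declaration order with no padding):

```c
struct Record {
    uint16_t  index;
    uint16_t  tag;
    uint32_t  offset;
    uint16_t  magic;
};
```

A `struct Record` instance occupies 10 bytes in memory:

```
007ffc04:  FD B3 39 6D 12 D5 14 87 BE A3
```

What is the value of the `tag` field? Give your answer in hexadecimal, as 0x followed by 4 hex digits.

`tag` follows `index` (2 bytes), so it starts at byte offset 2 and occupies 2 bytes.
Bytes at offsets 2..3: 39 6D.
In little-endian order the low byte comes first in memory.
Reassemble most-significant byte first: 6D 39 → 0x6D39.

0x6D39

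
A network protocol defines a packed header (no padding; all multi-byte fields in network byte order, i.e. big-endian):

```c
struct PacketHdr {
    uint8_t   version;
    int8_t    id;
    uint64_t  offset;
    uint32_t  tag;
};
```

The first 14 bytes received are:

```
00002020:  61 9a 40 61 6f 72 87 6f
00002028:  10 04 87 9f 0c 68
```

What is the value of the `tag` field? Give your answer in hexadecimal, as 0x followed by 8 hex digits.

0x879F0C68

`tag` follows `version` (1 B), `id` (1 B), `offset` (8 B), so it starts at offset 1 + 1 + 8 = 10 and occupies 4 bytes.
Bytes at offsets 10..13: 87 9F 0C 68.
Big-endian stores the most-significant byte at the lowest address.
The bytes are already most-significant first: 0x879F0C68.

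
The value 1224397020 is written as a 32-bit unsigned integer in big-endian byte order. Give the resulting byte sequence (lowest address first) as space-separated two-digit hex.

48 FA D0 DC

1224397020 in hexadecimal, padded to 32 bits, is 0x48FAD0DC.
Split into bytes (most-significant first): 48 FA D0 DC.
In big-endian order the high byte comes first in memory.
So the memory order matches the most-significant-first order: 48 FA D0 DC.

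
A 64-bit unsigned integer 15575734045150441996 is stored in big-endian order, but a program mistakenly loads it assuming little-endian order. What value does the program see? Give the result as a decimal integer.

896821184331458776

15575734045150441996 in 64-bit hexadecimal is 0xD8281F971D26720C.
Stored big-endian, the bytes at ascending addresses are D8 28 1F 97 1D 26 72 0C.
Read back as little-endian, the first byte is least significant, giving 0x0C72261D971F28D8.
0x0C72261D971F28D8 = 896821184331458776.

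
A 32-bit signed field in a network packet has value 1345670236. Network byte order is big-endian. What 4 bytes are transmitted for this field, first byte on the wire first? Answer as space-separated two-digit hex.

50 35 4C 5C

1345670236 in hexadecimal, padded to 32 bits, is 0x50354C5C.
Split into bytes (most-significant first): 50 35 4C 5C.
In big-endian order the high byte comes first in memory.
So the memory order matches the most-significant-first order: 50 35 4C 5C.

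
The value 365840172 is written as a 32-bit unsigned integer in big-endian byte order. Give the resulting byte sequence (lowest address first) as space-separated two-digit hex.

15 CE 47 2C

365840172 in hexadecimal, padded to 32 bits, is 0x15CE472C.
Split into bytes (most-significant first): 15 CE 47 2C.
In big-endian order the high byte comes first in memory.
So the memory order matches the most-significant-first order: 15 CE 47 2C.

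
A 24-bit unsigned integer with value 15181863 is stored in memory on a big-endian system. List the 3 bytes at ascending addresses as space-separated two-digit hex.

15181863 in hexadecimal, padded to 24 bits, is 0xE7A827.
Split into bytes (most-significant first): E7 A8 27.
Big-endian stores the most-significant byte at the lowest address.
So the memory order matches the most-significant-first order: E7 A8 27.

E7 A8 27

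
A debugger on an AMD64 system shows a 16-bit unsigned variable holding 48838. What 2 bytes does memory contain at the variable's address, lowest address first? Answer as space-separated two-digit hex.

C6 BE

48838 in hexadecimal, padded to 16 bits, is 0xBEC6.
Split into bytes (most-significant first): BE C6.
Little-endian: lowest address holds the least-significant byte.
So at ascending addresses the bytes are C6 BE.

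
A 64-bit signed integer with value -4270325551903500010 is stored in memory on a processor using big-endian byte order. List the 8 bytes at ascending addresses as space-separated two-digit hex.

Two's complement of -4270325551903500010 in 64 bits: 4270325551903500010 = 0x3B433E76DC7B66EA; invert → 0xC4BCC18923849915; add 1 → 0xC4BCC18923849916.
Split into bytes (most-significant first): C4 BC C1 89 23 84 99 16.
Big-endian: lowest address holds the most-significant byte.
So the memory order matches the most-significant-first order: C4 BC C1 89 23 84 99 16.

C4 BC C1 89 23 84 99 16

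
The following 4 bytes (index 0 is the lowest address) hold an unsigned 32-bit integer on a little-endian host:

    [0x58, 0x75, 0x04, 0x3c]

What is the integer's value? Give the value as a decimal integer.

In little-endian order the low byte comes first in memory.
Reassemble most-significant byte first: 3C 04 75 58 → 0x3C047558.
0x3C047558 = 1006925144.

1006925144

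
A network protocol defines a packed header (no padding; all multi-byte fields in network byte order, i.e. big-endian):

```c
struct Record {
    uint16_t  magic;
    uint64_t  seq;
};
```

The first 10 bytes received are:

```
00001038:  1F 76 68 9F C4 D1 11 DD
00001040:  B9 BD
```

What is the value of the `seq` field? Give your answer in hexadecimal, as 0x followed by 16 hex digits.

0x689FC4D111DDB9BD

`seq` follows `magic` (2 bytes), so it starts at byte offset 2 and occupies 8 bytes.
Bytes at offsets 2..9: 68 9F C4 D1 11 DD B9 BD.
Big-endian: lowest address holds the most-significant byte.
The bytes are already most-significant first: 0x689FC4D111DDB9BD.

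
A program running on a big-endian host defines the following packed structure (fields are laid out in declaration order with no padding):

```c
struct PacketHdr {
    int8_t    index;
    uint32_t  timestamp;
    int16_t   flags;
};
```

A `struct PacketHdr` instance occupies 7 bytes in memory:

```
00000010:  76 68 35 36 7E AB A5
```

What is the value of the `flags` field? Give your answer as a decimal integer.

`flags` follows `index` (1 B), `timestamp` (4 B), so it starts at offset 1 + 4 = 5 and occupies 2 bytes.
Bytes at offsets 5..6: AB A5.
Big-endian stores the most-significant byte at the lowest address.
The bytes are already most-significant first: 0xABA5.
Top bit is set, so as a signed 16-bit value this is 0xABA5 − 2^16 = -21595.

-21595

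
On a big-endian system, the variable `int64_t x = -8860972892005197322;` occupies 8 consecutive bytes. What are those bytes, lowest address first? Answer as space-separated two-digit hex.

85 07 80 1A 27 AA 19 F6

Two's complement of -8860972892005197322 in 64 bits: 8860972892005197322 = 0x7AF87FE5D855E60A; invert → 0x8507801A27AA19F5; add 1 → 0x8507801A27AA19F6.
Split into bytes (most-significant first): 85 07 80 1A 27 AA 19 F6.
Big-endian stores the most-significant byte at the lowest address.
So the memory order matches the most-significant-first order: 85 07 80 1A 27 AA 19 F6.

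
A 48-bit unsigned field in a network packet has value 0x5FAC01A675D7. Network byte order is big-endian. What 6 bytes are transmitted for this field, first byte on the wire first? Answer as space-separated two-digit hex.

5F AC 01 A6 75 D7

Split into bytes (most-significant first): 5F AC 01 A6 75 D7.
Big-endian: lowest address holds the most-significant byte.
So the memory order matches the most-significant-first order: 5F AC 01 A6 75 D7.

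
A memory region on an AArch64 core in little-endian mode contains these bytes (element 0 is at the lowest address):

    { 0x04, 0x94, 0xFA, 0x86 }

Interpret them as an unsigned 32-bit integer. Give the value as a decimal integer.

Little-endian: lowest address holds the least-significant byte.
Reassemble most-significant byte first: 86 FA 94 04 → 0x86FA9404.
0x86FA9404 = 2264568836.

2264568836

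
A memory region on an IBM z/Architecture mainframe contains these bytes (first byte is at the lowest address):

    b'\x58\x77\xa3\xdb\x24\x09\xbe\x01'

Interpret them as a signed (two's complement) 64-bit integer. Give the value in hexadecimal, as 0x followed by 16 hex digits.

Big-endian: lowest address holds the most-significant byte.
The bytes are already most-significant first: 0x5877A3DB2409BE01.

0x5877A3DB2409BE01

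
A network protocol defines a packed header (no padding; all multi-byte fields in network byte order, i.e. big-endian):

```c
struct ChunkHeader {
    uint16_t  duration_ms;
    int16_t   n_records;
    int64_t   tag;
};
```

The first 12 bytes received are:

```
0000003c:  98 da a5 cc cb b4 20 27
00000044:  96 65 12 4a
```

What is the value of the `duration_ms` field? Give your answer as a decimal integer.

`duration_ms` is the first field, at byte offset 0, occupying 2 bytes.
Bytes at offsets 0..1: 98 DA.
Big-endian: lowest address holds the most-significant byte.
The bytes are already most-significant first: 0x98DA.
0x98DA = 39130.

39130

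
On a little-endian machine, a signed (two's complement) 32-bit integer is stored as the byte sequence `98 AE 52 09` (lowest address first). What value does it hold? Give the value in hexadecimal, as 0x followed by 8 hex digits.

Little-endian: lowest address holds the least-significant byte.
Reassemble most-significant byte first: 09 52 AE 98 → 0x0952AE98.

0x0952AE98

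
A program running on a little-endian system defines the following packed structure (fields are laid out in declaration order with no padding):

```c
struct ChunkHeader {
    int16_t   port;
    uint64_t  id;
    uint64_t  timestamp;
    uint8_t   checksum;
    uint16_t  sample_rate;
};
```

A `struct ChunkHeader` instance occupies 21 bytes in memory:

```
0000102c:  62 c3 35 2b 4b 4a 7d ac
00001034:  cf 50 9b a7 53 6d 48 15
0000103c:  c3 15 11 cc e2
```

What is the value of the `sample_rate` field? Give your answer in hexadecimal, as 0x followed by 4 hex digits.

`sample_rate` follows `port` (2 B), `id` (8 B), `timestamp` (8 B), `checksum` (1 B), so it starts at offset 2 + 8 + 8 + 1 = 19 and occupies 2 bytes.
Bytes at offsets 19..20: CC E2.
Little-endian: lowest address holds the least-significant byte.
Reassemble most-significant byte first: E2 CC → 0xE2CC.

0xE2CC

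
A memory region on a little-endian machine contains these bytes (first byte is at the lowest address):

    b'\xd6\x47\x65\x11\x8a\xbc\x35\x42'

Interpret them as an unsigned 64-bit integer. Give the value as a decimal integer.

4770926681452267478

Little-endian: lowest address holds the least-significant byte.
Reassemble most-significant byte first: 42 35 BC 8A 11 65 47 D6 → 0x4235BC8A116547D6.
0x4235BC8A116547D6 = 4770926681452267478.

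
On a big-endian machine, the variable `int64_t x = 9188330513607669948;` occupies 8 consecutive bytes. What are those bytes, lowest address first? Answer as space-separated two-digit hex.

7F 83 81 EB 96 77 B8 BC

9188330513607669948 in hexadecimal, padded to 64 bits, is 0x7F8381EB9677B8BC.
Split into bytes (most-significant first): 7F 83 81 EB 96 77 B8 BC.
In big-endian order the high byte comes first in memory.
So the memory order matches the most-significant-first order: 7F 83 81 EB 96 77 B8 BC.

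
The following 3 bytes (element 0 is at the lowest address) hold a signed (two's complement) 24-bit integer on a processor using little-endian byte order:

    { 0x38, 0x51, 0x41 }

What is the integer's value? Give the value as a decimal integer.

Little-endian: lowest address holds the least-significant byte.
Reassemble most-significant byte first: 41 51 38 → 0x415138.
0x415138 = 4280632.

4280632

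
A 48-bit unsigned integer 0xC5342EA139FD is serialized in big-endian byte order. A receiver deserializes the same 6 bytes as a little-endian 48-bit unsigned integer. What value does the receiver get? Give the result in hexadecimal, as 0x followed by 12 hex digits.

Stored big-endian, the bytes at ascending addresses are C5 34 2E A1 39 FD.
Read back as little-endian, the first byte is least significant, giving 0xFD39A12E34C5.

0xFD39A12E34C5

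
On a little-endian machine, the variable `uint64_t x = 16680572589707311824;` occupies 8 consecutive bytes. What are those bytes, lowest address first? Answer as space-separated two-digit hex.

D0 3A 9F 93 64 4C 7D E7

16680572589707311824 in hexadecimal, padded to 64 bits, is 0xE77D4C64939F3AD0.
Split into bytes (most-significant first): E7 7D 4C 64 93 9F 3A D0.
Little-endian stores the least-significant byte at the lowest address.
So at ascending addresses the bytes are D0 3A 9F 93 64 4C 7D E7.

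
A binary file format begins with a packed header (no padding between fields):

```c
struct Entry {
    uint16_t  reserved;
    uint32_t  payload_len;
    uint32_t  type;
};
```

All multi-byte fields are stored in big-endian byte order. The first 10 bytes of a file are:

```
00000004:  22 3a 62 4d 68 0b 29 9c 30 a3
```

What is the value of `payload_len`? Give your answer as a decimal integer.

`payload_len` follows `reserved` (2 bytes), so it starts at byte offset 2 and occupies 4 bytes.
Bytes at offsets 2..5: 62 4D 68 0B.
Big-endian: lowest address holds the most-significant byte.
The bytes are already most-significant first: 0x624D680B.
0x624D680B = 1649240075.

1649240075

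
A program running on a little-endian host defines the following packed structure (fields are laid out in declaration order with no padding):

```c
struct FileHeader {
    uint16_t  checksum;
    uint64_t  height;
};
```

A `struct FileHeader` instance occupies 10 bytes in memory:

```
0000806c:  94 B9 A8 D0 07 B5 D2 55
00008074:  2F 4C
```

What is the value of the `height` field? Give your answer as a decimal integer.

`height` follows `checksum` (2 bytes), so it starts at byte offset 2 and occupies 8 bytes.
Bytes at offsets 2..9: A8 D0 07 B5 D2 55 2F 4C.
In little-endian order the low byte comes first in memory.
Reassemble most-significant byte first: 4C 2F 55 D2 B5 07 D0 A8 → 0x4C2F55D2B507D0A8.
0x4C2F55D2B507D0A8 = 5489700834256605352.

5489700834256605352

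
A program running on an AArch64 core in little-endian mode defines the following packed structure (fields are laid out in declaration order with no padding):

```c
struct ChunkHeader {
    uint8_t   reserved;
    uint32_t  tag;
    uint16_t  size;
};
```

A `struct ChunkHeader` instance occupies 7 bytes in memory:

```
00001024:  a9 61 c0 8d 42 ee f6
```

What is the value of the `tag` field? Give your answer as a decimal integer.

`tag` follows `reserved` (1 byte), so it starts at byte offset 1 and occupies 4 bytes.
Bytes at offsets 1..4: 61 C0 8D 42.
In little-endian order the low byte comes first in memory.
Reassemble most-significant byte first: 42 8D C0 61 → 0x428DC061.
0x428DC061 = 1116586081.

1116586081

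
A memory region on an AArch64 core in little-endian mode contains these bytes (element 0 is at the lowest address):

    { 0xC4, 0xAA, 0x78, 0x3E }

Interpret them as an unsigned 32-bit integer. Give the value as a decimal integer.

Little-endian stores the least-significant byte at the lowest address.
Reassemble most-significant byte first: 3E 78 AA C4 → 0x3E78AAC4.
0x3E78AAC4 = 1048095428.

1048095428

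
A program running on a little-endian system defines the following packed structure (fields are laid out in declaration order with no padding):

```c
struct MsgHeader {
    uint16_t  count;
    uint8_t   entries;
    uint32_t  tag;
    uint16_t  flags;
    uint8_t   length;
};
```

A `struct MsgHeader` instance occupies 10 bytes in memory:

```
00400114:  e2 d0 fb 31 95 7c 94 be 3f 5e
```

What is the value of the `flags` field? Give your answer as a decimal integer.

`flags` follows `count` (2 B), `entries` (1 B), `tag` (4 B), so it starts at offset 2 + 1 + 4 = 7 and occupies 2 bytes.
Bytes at offsets 7..8: BE 3F.
Little-endian: lowest address holds the least-significant byte.
Reassemble most-significant byte first: 3F BE → 0x3FBE.
0x3FBE = 16318.

16318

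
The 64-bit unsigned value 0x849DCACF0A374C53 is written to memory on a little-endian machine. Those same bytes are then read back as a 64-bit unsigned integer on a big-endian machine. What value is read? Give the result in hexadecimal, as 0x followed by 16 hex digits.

Stored little-endian, the bytes at ascending addresses are 53 4C 37 0A CF CA 9D 84.
Read back as big-endian, the last byte is least significant, giving 0x534C370ACFCA9D84.

0x534C370ACFCA9D84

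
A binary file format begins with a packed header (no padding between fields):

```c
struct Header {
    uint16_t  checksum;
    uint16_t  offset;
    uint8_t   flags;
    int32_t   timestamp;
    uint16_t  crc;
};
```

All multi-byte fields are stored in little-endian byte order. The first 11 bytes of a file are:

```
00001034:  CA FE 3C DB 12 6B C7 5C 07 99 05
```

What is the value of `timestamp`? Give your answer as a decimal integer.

`timestamp` follows `checksum` (2 B), `offset` (2 B), `flags` (1 B), so it starts at offset 2 + 2 + 1 = 5 and occupies 4 bytes.
Bytes at offsets 5..8: 6B C7 5C 07.
In little-endian order the low byte comes first in memory.
Reassemble most-significant byte first: 07 5C C7 6B → 0x075CC76B.
0x075CC76B = 123520875.

123520875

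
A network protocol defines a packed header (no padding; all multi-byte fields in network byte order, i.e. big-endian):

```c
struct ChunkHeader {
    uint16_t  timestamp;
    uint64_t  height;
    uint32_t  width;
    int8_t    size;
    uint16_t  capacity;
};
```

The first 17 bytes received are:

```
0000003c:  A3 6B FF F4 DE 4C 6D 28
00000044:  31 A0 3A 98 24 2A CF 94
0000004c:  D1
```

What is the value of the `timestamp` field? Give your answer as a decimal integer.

41835

`timestamp` is the first field, at byte offset 0, occupying 2 bytes.
Bytes at offsets 0..1: A3 6B.
Big-endian: lowest address holds the most-significant byte.
The bytes are already most-significant first: 0xA36B.
0xA36B = 41835.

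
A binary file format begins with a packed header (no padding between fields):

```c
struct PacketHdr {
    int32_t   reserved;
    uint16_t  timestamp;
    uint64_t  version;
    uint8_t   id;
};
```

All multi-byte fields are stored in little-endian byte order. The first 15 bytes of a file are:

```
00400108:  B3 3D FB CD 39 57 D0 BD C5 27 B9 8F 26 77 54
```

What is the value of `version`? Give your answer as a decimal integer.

8585707765027421648

`version` follows `reserved` (4 B), `timestamp` (2 B), so it starts at offset 4 + 2 = 6 and occupies 8 bytes.
Bytes at offsets 6..13: D0 BD C5 27 B9 8F 26 77.
Little-endian stores the least-significant byte at the lowest address.
Reassemble most-significant byte first: 77 26 8F B9 27 C5 BD D0 → 0x77268FB927C5BDD0.
0x77268FB927C5BDD0 = 8585707765027421648.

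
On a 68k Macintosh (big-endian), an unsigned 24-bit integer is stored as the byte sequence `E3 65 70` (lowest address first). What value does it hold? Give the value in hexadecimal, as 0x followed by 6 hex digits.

Big-endian: lowest address holds the most-significant byte.
The bytes are already most-significant first: 0xE36570.

0xE36570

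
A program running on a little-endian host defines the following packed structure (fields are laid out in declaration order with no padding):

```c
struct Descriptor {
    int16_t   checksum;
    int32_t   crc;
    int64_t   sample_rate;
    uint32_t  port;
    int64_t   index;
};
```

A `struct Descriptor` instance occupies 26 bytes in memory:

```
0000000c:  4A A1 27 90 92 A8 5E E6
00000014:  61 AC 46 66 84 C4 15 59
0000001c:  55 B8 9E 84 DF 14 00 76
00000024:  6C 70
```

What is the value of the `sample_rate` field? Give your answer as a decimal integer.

`sample_rate` follows `checksum` (2 B), `crc` (4 B), so it starts at offset 2 + 4 = 6 and occupies 8 bytes.
Bytes at offsets 6..13: 5E E6 61 AC 46 66 84 C4.
Little-endian stores the least-significant byte at the lowest address.
Reassemble most-significant byte first: C4 84 66 46 AC 61 E6 5E → 0xC4846646AC61E65E.
Top bit is set, so as a signed 64-bit value this is 0xC4846646AC61E65E − 2^64 = -4286188491624028578.

-4286188491624028578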